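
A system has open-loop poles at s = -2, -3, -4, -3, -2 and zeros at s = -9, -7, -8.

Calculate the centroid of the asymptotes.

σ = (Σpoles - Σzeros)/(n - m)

σ = (Σpoles - Σzeros)/(n - m) = (-14 - (-24))/(5 - 3) = 10/2 = 5.0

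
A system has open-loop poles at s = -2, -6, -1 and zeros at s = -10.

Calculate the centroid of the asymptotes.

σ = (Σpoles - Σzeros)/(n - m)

σ = (Σpoles - Σzeros)/(n - m) = (-9 - (-10))/(3 - 1) = 1/2 = 0.5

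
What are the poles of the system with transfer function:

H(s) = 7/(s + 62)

Pole is where denominator = 0: s + 62 = 0, so s = -62.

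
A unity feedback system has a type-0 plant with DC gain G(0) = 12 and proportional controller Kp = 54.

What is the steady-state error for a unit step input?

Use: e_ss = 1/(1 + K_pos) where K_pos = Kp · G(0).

K_pos = Kp · G(0) = 54 × 12 = 648. e_ss = 1/(1 + 648) = 0.0015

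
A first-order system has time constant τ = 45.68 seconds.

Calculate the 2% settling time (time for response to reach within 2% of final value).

For first-order system, 2% settling time ≈ 4τ = 4 × 45.68 = 182.72 s.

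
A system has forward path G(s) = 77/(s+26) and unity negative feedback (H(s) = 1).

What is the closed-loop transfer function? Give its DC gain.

T(s) = G/(1+GH) = [77/(s+26)] / [1 + 77/(s+26)] = 77/(s+26+77) = 77/(s+103). DC gain = 77/103 = 0.7476.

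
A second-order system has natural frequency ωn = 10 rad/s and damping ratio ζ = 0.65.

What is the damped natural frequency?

ωd = ωn√(1 - ζ²) = 10√(1 - 0.65²) = 7.6 rad/s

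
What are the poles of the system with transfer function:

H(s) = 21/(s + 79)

Pole is where denominator = 0: s + 79 = 0, so s = -79.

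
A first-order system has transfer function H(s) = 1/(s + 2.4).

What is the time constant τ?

For H(s) = 1/(s + 1/τ), the pole is at -1/τ = -2.4, so τ = 1/2.4 = 0.4167 s.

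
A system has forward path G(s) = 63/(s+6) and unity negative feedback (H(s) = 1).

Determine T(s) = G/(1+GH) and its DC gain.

T(s) = G/(1+GH) = [63/(s+6)] / [1 + 63/(s+6)] = 63/(s+6+63) = 63/(s+69). DC gain = 63/69 = 0.9130.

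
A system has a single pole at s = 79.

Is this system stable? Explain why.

Pole at s = 79 is in the right half-plane. Unstable.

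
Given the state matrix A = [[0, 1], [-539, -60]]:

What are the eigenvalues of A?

det(A - λI) = λ² - (-60)λ + 539 = (λ - (-11))(λ - (-49)). Eigenvalues: -11, -49.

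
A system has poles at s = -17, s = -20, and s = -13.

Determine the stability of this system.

All poles are in the left half-plane. System is stable.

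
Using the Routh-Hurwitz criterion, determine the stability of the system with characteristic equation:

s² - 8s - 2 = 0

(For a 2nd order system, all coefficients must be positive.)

Coefficients: 1, -8, -2. b=-8, c=-2 not positive, so system is unstable.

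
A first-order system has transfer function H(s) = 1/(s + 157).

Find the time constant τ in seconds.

For H(s) = 1/(s + 1/τ), the pole is at -1/τ = -157, so τ = 1/157 = 0.0064 s.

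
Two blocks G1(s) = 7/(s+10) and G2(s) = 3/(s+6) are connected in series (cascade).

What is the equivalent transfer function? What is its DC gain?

Series: multiply transfer functions. G_eq = 7/(s+10) × 3/(s+6) = 21/((s+10)(s+6)). DC gain = 21/(10×6) = 0.35.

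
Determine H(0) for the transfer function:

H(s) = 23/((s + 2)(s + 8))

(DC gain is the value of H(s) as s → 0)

DC gain = H(0) = 23/(2 × 8) = 23/16 = 1.4375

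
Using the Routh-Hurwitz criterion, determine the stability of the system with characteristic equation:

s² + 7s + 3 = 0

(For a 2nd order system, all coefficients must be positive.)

Coefficients: 1, 7, 3. All positive, so system is stable.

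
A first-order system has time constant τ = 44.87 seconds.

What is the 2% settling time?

For first-order system, 2% settling time ≈ 4τ = 4 × 44.87 = 179.48 s.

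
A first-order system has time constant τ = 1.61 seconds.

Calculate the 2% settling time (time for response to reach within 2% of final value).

For first-order system, 2% settling time ≈ 4τ = 4 × 1.61 = 6.44 s.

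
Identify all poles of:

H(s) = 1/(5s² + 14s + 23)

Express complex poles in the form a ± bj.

Discriminant = 14² - 4×5×23 = 196 - 460 = -264 < 0, so the poles are a complex conjugate pair s = (-14 ± j√264)/(2×5). Real part = -14/(2×5) = -14/10 = -1.4; imaginary part = ±√264/(2×5) ≈ 1.6248. Poles: s = -1.4 ± 1.6248j.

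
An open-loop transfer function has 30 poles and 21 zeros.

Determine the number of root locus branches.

Root locus has n branches where n = number of poles = 30.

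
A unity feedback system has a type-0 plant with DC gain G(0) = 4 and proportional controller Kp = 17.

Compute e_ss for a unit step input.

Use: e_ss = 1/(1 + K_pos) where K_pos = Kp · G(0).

K_pos = Kp · G(0) = 17 × 4 = 68. e_ss = 1/(1 + 68) = 0.0145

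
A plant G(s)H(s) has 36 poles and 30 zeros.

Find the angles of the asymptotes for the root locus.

n - m = 36 - 30 = 6. Angles: θk = (2k + 1)·180°/6 = 30°, 90°, 150°, 210°, 270°, 330°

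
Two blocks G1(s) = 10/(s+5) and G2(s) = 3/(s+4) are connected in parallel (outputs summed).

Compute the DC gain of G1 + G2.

Parallel: G_eq = G1 + G2. DC gain = G1(0) + G2(0) = 10/5 + 3/4 = 2 + 0.75 = 2.75.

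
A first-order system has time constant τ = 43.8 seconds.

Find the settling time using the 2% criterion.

For first-order system, 2% settling time ≈ 4τ = 4 × 43.8 = 175.2 s.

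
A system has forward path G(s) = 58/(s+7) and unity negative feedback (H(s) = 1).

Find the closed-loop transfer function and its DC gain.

T(s) = G/(1+GH) = [58/(s+7)] / [1 + 58/(s+7)] = 58/(s+7+58) = 58/(s+65). DC gain = 58/65 = 0.8923.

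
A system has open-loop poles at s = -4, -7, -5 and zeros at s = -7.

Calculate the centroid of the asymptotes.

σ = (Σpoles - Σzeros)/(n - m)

σ = (Σpoles - Σzeros)/(n - m) = (-16 - (-7))/(3 - 1) = -9/2 = -4.5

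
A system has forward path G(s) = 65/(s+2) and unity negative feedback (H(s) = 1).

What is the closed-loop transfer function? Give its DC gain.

T(s) = G/(1+GH) = [65/(s+2)] / [1 + 65/(s+2)] = 65/(s+2+65) = 65/(s+67). DC gain = 65/67 = 0.9701.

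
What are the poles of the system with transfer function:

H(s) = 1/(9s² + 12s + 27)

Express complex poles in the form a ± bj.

Discriminant = 12² - 4×9×27 = 144 - 972 = -828 < 0, so the poles are a complex conjugate pair s = (-12 ± j√828)/(2×9). Real part = -12/(2×9) = -12/18 ≈ -0.6667; imaginary part = ±√828/(2×9) ≈ 1.5986. Poles: s = -0.6667 ± 1.5986j.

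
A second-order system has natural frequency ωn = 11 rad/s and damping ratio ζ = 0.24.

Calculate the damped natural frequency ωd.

ωd = ωn√(1 - ζ²) = 11√(1 - 0.24²) = 10.68 rad/s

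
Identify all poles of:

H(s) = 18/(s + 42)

Pole is where denominator = 0: s + 42 = 0, so s = -42.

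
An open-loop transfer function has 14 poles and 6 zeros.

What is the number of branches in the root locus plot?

Root locus has n branches where n = number of poles = 14.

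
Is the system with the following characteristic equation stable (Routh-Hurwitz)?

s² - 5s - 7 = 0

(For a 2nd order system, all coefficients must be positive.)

Coefficients: 1, -5, -7. b=-5, c=-7 not positive, so system is unstable.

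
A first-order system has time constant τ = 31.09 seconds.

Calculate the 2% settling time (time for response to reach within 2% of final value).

For first-order system, 2% settling time ≈ 4τ = 4 × 31.09 = 124.36 s.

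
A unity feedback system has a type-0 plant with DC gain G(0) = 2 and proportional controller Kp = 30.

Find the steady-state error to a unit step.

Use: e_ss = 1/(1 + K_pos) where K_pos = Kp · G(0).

K_pos = Kp · G(0) = 30 × 2 = 60. e_ss = 1/(1 + 60) = 0.0164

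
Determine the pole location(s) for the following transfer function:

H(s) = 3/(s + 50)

Pole is where denominator = 0: s + 50 = 0, so s = -50.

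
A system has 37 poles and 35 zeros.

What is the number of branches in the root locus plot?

Root locus has n branches where n = number of poles = 37.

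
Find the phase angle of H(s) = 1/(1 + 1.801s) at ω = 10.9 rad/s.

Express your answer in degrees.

Phase = -arctan(ωτ) = -arctan(10.9 × 1.801) = -87.1°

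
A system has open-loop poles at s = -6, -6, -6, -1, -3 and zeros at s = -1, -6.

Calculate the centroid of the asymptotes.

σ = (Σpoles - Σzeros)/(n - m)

σ = (Σpoles - Σzeros)/(n - m) = (-22 - (-7))/(5 - 2) = -15/3 = -5.0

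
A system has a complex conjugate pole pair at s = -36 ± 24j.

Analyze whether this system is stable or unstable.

Real part of poles is -36 (< 0, left half-plane). Stable.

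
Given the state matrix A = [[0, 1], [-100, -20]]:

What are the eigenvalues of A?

det(A - λI) = λ² - (-20)λ + 100 = (λ - (-10))(λ - (-10)). Eigenvalues: -10, -10.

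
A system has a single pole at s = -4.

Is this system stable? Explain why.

Pole at s = -4 is in the left half-plane. Stable.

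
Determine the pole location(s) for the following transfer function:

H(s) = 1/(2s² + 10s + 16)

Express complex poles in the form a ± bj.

Discriminant = 10² - 4×2×16 = 100 - 128 = -28 < 0, so the poles are a complex conjugate pair s = (-10 ± j√28)/(2×2). Real part = -10/(2×2) = -10/4 = -2.5; imaginary part = ±√28/(2×2) ≈ 1.3229. Poles: s = -2.5 ± 1.3229j.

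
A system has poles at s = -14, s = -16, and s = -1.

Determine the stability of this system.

All poles are in the left half-plane. System is stable.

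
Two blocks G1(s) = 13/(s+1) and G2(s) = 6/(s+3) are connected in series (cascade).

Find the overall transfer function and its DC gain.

Series: multiply transfer functions. G_eq = 13/(s+1) × 6/(s+3) = 78/((s+1)(s+3)). DC gain = 78/(1×3) = 26.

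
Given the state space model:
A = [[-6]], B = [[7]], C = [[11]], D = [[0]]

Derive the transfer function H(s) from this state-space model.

(sI - A)⁻¹ = 1/(s + 6). H(s) = 11 × 7/(s + 6) + 0 = 77/(s + 6).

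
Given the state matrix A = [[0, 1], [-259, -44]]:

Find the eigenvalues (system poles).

det(A - λI) = λ² - (-44)λ + 259 = (λ - (-37))(λ - (-7)). Eigenvalues: -37, -7.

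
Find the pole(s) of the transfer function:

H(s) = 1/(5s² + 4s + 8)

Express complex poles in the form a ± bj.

Discriminant = 4² - 4×5×8 = 16 - 160 = -144 < 0, so the poles are a complex conjugate pair s = (-4 ± j√144)/(2×5). Real part = -4/(2×5) = -4/10 = -0.4; imaginary part = ±√144/(2×5) = 12/10 = 1.2. Poles: s = -0.4 ± 1.2j.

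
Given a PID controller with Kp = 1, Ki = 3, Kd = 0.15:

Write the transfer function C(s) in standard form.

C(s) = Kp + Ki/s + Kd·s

Substituting values: C(s) = 1 + 3/s + 0.15s = (0.15s² + s + 3)/s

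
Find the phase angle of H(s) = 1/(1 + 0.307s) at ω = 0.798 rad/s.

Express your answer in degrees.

Phase = -arctan(ωτ) = -arctan(0.798 × 0.307) = -13.8°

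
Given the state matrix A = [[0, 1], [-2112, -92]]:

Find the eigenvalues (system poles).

det(A - λI) = λ² - (-92)λ + 2112 = (λ - (-44))(λ - (-48)). Eigenvalues: -44, -48.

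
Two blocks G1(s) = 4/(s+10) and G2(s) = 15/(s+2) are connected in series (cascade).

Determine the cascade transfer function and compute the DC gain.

Series: multiply transfer functions. G_eq = 4/(s+10) × 15/(s+2) = 60/((s+10)(s+2)). DC gain = 60/(10×2) = 3.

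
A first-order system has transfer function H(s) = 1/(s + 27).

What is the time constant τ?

For H(s) = 1/(s + 1/τ), the pole is at -1/τ = -27, so τ = 1/27 = 0.0370 s.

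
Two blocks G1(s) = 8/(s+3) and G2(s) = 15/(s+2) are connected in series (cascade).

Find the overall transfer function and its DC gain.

Series: multiply transfer functions. G_eq = 8/(s+3) × 15/(s+2) = 120/((s+3)(s+2)). DC gain = 120/(3×2) = 20.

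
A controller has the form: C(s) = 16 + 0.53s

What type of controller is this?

This is a Proportional-Derivative (PD) controller.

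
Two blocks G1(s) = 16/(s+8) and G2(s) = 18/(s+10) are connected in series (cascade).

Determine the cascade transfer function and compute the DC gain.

Series: multiply transfer functions. G_eq = 16/(s+8) × 18/(s+10) = 288/((s+8)(s+10)). DC gain = 288/(8×10) = 3.6.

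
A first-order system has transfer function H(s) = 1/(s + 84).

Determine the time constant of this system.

For H(s) = 1/(s + 1/τ), the pole is at -1/τ = -84, so τ = 1/84 = 0.0119 s.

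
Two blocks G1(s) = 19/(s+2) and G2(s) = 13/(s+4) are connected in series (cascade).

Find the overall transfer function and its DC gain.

Series: multiply transfer functions. G_eq = 19/(s+2) × 13/(s+4) = 247/((s+2)(s+4)). DC gain = 247/(2×4) = 30.875.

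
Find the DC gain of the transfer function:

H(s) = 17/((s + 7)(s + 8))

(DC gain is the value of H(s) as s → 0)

DC gain = H(0) = 17/(7 × 8) = 17/56 = 0.3036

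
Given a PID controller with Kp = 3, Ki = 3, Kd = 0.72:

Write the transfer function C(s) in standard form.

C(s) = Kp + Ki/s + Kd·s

Substituting values: C(s) = 3 + 3/s + 0.72s = (0.72s² + 3s + 3)/s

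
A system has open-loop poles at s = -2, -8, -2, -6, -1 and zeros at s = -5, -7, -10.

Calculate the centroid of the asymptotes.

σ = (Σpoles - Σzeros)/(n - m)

σ = (Σpoles - Σzeros)/(n - m) = (-19 - (-22))/(5 - 3) = 3/2 = 1.5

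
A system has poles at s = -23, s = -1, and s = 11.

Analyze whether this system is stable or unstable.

Pole(s) at s = 11 are not in the left half-plane. System is unstable.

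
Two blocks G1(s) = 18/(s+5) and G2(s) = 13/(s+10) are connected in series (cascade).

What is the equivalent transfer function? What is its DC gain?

Series: multiply transfer functions. G_eq = 18/(s+5) × 13/(s+10) = 234/((s+5)(s+10)). DC gain = 234/(5×10) = 4.68.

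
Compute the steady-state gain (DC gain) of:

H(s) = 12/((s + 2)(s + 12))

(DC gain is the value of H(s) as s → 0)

DC gain = H(0) = 12/(2 × 12) = 12/24 = 0.5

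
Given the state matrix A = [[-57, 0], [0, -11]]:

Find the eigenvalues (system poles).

For diagonal matrix, eigenvalues are diagonal entries: λ₁ = -57, λ₂ = -11.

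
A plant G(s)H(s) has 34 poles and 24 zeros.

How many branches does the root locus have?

Root locus has n branches where n = number of poles = 34.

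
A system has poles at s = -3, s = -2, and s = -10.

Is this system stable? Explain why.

All poles are in the left half-plane. System is stable.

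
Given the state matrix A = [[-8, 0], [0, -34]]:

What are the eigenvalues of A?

For diagonal matrix, eigenvalues are diagonal entries: λ₁ = -8, λ₂ = -34.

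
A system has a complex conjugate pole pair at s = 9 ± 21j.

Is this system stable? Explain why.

Real part of poles is 9 (> 0, right half-plane). Unstable.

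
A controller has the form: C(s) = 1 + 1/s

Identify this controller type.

This is a Proportional-Integral (PI) controller.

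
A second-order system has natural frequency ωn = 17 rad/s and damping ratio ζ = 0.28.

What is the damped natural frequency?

ωd = ωn√(1 - ζ²) = 17√(1 - 0.28²) = 16.32 rad/s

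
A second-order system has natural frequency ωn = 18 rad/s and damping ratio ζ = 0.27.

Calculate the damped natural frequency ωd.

ωd = ωn√(1 - ζ²) = 18√(1 - 0.27²) = 17.33 rad/s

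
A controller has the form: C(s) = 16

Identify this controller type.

This is a Proportional (P) controller.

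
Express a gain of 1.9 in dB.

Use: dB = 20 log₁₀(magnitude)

dB = 20 log₁₀(1.9) = 5.6 dB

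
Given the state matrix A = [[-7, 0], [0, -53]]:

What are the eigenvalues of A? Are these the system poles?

For diagonal matrix, eigenvalues are diagonal entries: λ₁ = -7, λ₂ = -53. Eigenvalues of A = system poles.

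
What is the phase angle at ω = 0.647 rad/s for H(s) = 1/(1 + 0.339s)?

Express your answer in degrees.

Phase = -arctan(ωτ) = -arctan(0.647 × 0.339) = -12.4°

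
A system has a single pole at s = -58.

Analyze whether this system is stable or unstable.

Pole at s = -58 is in the left half-plane. Stable.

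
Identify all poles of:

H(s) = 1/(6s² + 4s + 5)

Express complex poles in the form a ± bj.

Discriminant = 4² - 4×6×5 = 16 - 120 = -104 < 0, so the poles are a complex conjugate pair s = (-4 ± j√104)/(2×6). Real part = -4/(2×6) = -4/12 ≈ -0.3333; imaginary part = ±√104/(2×6) ≈ 0.8498. Poles: s = -0.3333 ± 0.8498j.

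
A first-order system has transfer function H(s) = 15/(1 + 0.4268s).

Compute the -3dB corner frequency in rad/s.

Corner frequency = 1/τ = 1/0.4268 = 2.343 rad/s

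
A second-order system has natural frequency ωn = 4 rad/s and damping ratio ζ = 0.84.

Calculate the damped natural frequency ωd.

ωd = ωn√(1 - ζ²) = 4√(1 - 0.84²) = 2.17 rad/s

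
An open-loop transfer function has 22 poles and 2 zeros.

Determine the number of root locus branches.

Root locus has n branches where n = number of poles = 22.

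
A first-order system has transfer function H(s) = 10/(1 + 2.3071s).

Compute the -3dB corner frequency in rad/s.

Corner frequency = 1/τ = 1/2.3071 = 0.433 rad/s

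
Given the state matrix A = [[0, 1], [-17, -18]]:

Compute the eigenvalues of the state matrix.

det(A - λI) = λ² - (-18)λ + 17 = (λ - (-1))(λ - (-17)). Eigenvalues: -1, -17.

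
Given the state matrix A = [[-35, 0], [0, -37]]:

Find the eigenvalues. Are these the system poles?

For diagonal matrix, eigenvalues are diagonal entries: λ₁ = -35, λ₂ = -37. Eigenvalues of A = system poles.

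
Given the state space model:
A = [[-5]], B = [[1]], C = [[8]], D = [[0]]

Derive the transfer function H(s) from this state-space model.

(sI - A)⁻¹ = 1/(s + 5). H(s) = 8 × 1/(s + 5) + 0 = 8/(s + 5).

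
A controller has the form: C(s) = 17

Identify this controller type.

This is a Proportional (P) controller.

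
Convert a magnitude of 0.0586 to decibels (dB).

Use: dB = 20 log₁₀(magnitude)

dB = 20 log₁₀(0.0586) = -24.6 dB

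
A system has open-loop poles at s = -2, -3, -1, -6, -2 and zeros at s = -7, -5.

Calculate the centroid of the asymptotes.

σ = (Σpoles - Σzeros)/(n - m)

σ = (Σpoles - Σzeros)/(n - m) = (-14 - (-12))/(5 - 2) = -2/3 = -0.67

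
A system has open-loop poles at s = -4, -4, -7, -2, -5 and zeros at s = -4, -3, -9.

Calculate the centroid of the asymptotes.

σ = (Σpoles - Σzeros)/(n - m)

σ = (Σpoles - Σzeros)/(n - m) = (-22 - (-16))/(5 - 3) = -6/2 = -3.0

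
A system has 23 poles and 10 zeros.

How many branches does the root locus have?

Root locus has n branches where n = number of poles = 23.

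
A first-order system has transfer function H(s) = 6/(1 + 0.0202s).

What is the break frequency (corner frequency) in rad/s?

Corner frequency = 1/τ = 1/0.0202 = 49.505 rad/s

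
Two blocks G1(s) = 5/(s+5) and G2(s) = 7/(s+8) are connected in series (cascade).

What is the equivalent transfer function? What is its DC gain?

Series: multiply transfer functions. G_eq = 5/(s+5) × 7/(s+8) = 35/((s+5)(s+8)). DC gain = 35/(5×8) = 0.875.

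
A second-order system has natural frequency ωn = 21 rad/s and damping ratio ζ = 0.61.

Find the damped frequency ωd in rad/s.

ωd = ωn√(1 - ζ²) = 21√(1 - 0.61²) = 16.64 rad/s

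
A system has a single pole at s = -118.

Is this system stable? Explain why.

Pole at s = -118 is in the left half-plane. Stable.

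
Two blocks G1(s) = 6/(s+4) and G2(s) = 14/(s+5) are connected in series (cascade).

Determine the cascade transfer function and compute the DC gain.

Series: multiply transfer functions. G_eq = 6/(s+4) × 14/(s+5) = 84/((s+4)(s+5)). DC gain = 84/(4×5) = 4.2.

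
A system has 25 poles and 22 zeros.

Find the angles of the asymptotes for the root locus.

n - m = 25 - 22 = 3. Angles: θk = (2k + 1)·180°/3 = 60°, 180°, 300°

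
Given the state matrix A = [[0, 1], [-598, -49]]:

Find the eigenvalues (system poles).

det(A - λI) = λ² - (-49)λ + 598 = (λ - (-26))(λ - (-23)). Eigenvalues: -26, -23.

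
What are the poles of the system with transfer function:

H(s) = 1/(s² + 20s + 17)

Discriminant = 20² - 4×1×17 = 400 - 68 = 332 > 0, so two distinct real poles. Using quadratic formula: s = (-20 ± √332)/(2×1) = (-20 ± √332)/2, with √332 ≈ 18.2209. s₁ ≈ -0.8896, s₂ ≈ -19.1104. Poles: s₁ = -0.8896, s₂ = -19.1104.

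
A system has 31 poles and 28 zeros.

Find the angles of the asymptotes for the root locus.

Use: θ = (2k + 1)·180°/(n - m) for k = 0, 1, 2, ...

n - m = 31 - 28 = 3. Angles: θk = (2k + 1)·180°/3 = 60°, 180°, 300°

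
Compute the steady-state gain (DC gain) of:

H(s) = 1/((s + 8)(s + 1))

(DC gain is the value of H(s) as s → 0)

DC gain = H(0) = 1/(8 × 1) = 1/8 = 0.125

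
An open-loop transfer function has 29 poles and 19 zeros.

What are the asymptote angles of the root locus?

n - m = 29 - 19 = 10. Angles: θk = (2k + 1)·180°/10 = 18°, 54°, 90°, 126°, 162°, 198°, 234°, 270°, 306°, 342°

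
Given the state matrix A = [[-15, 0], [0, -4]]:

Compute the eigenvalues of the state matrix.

For diagonal matrix, eigenvalues are diagonal entries: λ₁ = -15, λ₂ = -4.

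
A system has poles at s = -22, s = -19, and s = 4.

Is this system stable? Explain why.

Pole(s) at s = 4 are not in the left half-plane. System is unstable.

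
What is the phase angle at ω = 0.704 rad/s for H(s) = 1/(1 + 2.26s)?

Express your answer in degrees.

Phase = -arctan(ωτ) = -arctan(0.704 × 2.26) = -57.8°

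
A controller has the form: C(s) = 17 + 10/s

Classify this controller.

This is a Proportional-Integral (PI) controller.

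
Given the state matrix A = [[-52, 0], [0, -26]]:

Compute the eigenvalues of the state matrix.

For diagonal matrix, eigenvalues are diagonal entries: λ₁ = -52, λ₂ = -26.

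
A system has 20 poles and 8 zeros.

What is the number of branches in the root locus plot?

Root locus has n branches where n = number of poles = 20.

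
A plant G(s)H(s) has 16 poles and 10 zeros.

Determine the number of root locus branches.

Root locus has n branches where n = number of poles = 16.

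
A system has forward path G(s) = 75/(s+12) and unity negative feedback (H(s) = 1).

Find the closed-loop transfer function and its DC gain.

T(s) = G/(1+GH) = [75/(s+12)] / [1 + 75/(s+12)] = 75/(s+12+75) = 75/(s+87). DC gain = 75/87 = 0.8621.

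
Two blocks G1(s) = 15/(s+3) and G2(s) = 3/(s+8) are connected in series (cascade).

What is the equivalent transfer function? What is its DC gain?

Series: multiply transfer functions. G_eq = 15/(s+3) × 3/(s+8) = 45/((s+3)(s+8)). DC gain = 45/(3×8) = 1.875.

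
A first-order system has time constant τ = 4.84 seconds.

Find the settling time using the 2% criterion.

For first-order system, 2% settling time ≈ 4τ = 4 × 4.84 = 19.36 s.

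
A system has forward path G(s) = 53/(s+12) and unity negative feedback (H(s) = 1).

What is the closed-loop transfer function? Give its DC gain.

T(s) = G/(1+GH) = [53/(s+12)] / [1 + 53/(s+12)] = 53/(s+12+53) = 53/(s+65). DC gain = 53/65 = 0.8154.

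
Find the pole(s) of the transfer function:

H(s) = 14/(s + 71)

Pole is where denominator = 0: s + 71 = 0, so s = -71.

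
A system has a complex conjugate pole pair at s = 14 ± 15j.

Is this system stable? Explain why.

Real part of poles is 14 (> 0, right half-plane). Unstable.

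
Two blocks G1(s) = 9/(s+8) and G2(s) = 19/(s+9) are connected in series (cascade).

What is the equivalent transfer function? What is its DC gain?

Series: multiply transfer functions. G_eq = 9/(s+8) × 19/(s+9) = 171/((s+8)(s+9)). DC gain = 171/(8×9) = 2.375.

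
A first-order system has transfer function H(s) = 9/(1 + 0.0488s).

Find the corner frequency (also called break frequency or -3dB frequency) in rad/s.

Corner frequency = 1/τ = 1/0.0488 = 20.492 rad/s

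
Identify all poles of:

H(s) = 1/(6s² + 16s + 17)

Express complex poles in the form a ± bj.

Discriminant = 16² - 4×6×17 = 256 - 408 = -152 < 0, so the poles are a complex conjugate pair s = (-16 ± j√152)/(2×6). Real part = -16/(2×6) = -16/12 ≈ -1.3333; imaginary part = ±√152/(2×6) ≈ 1.0274. Poles: s = -1.3333 ± 1.0274j.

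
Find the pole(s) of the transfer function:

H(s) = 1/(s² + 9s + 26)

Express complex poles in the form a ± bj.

Discriminant = 9² - 4×1×26 = 81 - 104 = -23 < 0, so the poles are a complex conjugate pair s = (-9 ± j√23)/(2×1). Real part = -9/(2×1) = -9/2 = -4.5; imaginary part = ±√23/(2×1) ≈ 2.3979. Poles: s = -4.5 ± 2.3979j.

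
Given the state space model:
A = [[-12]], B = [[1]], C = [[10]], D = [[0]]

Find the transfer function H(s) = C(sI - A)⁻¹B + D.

(sI - A)⁻¹ = 1/(s + 12). H(s) = 10 × 1/(s + 12) + 0 = 10/(s + 12).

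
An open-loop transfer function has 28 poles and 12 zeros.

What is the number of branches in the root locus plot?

Root locus has n branches where n = number of poles = 28.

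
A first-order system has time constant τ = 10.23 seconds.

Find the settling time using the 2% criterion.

For first-order system, 2% settling time ≈ 4τ = 4 × 10.23 = 40.92 s.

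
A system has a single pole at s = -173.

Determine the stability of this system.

Pole at s = -173 is in the left half-plane. Stable.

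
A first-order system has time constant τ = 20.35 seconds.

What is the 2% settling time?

For first-order system, 2% settling time ≈ 4τ = 4 × 20.35 = 81.4 s.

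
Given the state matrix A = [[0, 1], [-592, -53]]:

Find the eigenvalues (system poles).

det(A - λI) = λ² - (-53)λ + 592 = (λ - (-37))(λ - (-16)). Eigenvalues: -37, -16.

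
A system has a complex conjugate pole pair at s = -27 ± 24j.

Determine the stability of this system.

Real part of poles is -27 (< 0, left half-plane). Stable.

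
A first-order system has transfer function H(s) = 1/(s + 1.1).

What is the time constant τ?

For H(s) = 1/(s + 1/τ), the pole is at -1/τ = -1.1, so τ = 1/1.1 = 0.9091 s.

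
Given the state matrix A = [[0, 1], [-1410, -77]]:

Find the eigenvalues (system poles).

det(A - λI) = λ² - (-77)λ + 1410 = (λ - (-30))(λ - (-47)). Eigenvalues: -30, -47.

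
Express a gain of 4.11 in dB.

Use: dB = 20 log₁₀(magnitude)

dB = 20 log₁₀(4.11) = 12.3 dB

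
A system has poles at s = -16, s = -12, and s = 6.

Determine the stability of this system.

Pole(s) at s = 6 are not in the left half-plane. System is unstable.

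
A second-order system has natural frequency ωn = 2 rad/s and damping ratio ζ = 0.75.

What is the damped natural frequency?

ωd = ωn√(1 - ζ²) = 2√(1 - 0.75²) = 1.32 rad/s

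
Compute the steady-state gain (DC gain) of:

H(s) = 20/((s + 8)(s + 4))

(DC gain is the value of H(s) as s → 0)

DC gain = H(0) = 20/(8 × 4) = 20/32 = 0.625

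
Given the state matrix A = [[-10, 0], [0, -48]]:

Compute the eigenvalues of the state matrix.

For diagonal matrix, eigenvalues are diagonal entries: λ₁ = -10, λ₂ = -48.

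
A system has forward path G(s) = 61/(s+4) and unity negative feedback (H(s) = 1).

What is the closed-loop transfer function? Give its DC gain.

T(s) = G/(1+GH) = [61/(s+4)] / [1 + 61/(s+4)] = 61/(s+4+61) = 61/(s+65). DC gain = 61/65 = 0.9385.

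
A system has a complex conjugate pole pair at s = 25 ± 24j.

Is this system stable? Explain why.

Real part of poles is 25 (> 0, right half-plane). Unstable.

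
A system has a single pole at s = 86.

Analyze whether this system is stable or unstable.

Pole at s = 86 is in the right half-plane. Unstable.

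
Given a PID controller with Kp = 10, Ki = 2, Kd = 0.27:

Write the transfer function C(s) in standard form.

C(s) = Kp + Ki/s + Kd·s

Substituting values: C(s) = 10 + 2/s + 0.27s = (0.27s² + 10s + 2)/s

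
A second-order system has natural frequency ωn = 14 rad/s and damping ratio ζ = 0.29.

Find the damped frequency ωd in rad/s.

ωd = ωn√(1 - ζ²) = 14√(1 - 0.29²) = 13.4 rad/s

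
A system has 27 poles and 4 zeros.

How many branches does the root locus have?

Root locus has n branches where n = number of poles = 27.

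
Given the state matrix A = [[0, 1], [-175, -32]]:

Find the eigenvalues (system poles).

det(A - λI) = λ² - (-32)λ + 175 = (λ - (-7))(λ - (-25)). Eigenvalues: -7, -25.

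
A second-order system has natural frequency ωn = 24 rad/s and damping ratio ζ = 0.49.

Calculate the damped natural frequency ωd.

ωd = ωn√(1 - ζ²) = 24√(1 - 0.49²) = 20.92 rad/s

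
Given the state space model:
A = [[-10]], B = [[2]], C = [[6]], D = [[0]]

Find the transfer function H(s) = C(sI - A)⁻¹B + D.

(sI - A)⁻¹ = 1/(s + 10). H(s) = 6 × 2/(s + 10) + 0 = 12/(s + 10).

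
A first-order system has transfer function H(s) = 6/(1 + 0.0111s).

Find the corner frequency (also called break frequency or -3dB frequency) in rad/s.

Corner frequency = 1/τ = 1/0.0111 = 90.09 rad/s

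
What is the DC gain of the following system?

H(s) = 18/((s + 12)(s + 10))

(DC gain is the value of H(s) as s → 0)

DC gain = H(0) = 18/(12 × 10) = 18/120 = 0.15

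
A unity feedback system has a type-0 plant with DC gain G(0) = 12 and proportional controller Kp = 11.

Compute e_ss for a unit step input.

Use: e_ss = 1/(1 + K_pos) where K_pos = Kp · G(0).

K_pos = Kp · G(0) = 11 × 12 = 132. e_ss = 1/(1 + 132) = 0.0075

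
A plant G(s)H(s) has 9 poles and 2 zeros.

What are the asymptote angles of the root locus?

n - m = 9 - 2 = 7. Angles: θk = (2k + 1)·180°/7 = 25.71°, 77.14°, 128.57°, 180°, 231.43°, 282.86°, 334.29°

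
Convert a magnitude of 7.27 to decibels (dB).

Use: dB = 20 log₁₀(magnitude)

dB = 20 log₁₀(7.27) = 17.2 dB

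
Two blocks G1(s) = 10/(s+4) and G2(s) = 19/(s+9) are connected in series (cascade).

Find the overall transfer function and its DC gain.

Series: multiply transfer functions. G_eq = 10/(s+4) × 19/(s+9) = 190/((s+4)(s+9)). DC gain = 190/(4×9) = 5.2778.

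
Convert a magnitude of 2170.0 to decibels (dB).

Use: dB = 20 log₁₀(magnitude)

dB = 20 log₁₀(2170.0) = 66.7 dB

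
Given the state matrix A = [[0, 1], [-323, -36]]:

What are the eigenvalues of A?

det(A - λI) = λ² - (-36)λ + 323 = (λ - (-19))(λ - (-17)). Eigenvalues: -19, -17.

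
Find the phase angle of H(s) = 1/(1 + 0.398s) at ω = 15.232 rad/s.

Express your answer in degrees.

Phase = -arctan(ωτ) = -arctan(15.232 × 0.398) = -80.6°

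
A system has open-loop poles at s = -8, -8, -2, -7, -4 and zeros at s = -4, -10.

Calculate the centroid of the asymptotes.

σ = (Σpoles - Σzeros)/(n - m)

σ = (Σpoles - Σzeros)/(n - m) = (-29 - (-14))/(5 - 2) = -15/3 = -5.0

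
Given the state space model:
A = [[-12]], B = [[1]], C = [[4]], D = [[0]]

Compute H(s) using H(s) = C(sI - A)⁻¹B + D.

(sI - A)⁻¹ = 1/(s + 12). H(s) = 4 × 1/(s + 12) + 0 = 4/(s + 12).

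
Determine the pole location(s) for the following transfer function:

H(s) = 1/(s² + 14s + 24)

Discriminant = 14² - 4×1×24 = 196 - 96 = 100 > 0, so two distinct real poles. Using quadratic formula: s = (-14 ± √100)/(2×1) = (-14 ± √100)/2, with √100 = 10. s₁ = -4/2 = -2, s₂ = -24/2 = -12. Poles: s₁ = -2, s₂ = -12.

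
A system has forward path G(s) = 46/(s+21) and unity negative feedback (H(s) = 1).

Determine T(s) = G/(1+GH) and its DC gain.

T(s) = G/(1+GH) = [46/(s+21)] / [1 + 46/(s+21)] = 46/(s+21+46) = 46/(s+67). DC gain = 46/67 = 0.6866.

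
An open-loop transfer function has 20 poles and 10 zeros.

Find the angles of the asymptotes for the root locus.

n - m = 20 - 10 = 10. Angles: θk = (2k + 1)·180°/10 = 18°, 54°, 90°, 126°, 162°, 198°, 234°, 270°, 306°, 342°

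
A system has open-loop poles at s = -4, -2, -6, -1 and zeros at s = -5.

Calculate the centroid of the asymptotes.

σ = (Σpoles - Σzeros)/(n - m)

σ = (Σpoles - Σzeros)/(n - m) = (-13 - (-5))/(4 - 1) = -8/3 = -2.67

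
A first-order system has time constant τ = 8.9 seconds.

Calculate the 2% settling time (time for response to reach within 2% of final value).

For first-order system, 2% settling time ≈ 4τ = 4 × 8.9 = 35.6 s.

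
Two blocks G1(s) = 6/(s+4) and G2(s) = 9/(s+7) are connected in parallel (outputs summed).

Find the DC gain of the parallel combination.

Parallel: G_eq = G1 + G2. DC gain = G1(0) + G2(0) = 6/4 + 9/7 = 1.5 + 1.2857 = 2.7857.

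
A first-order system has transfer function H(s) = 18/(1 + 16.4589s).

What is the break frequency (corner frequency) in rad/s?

Corner frequency = 1/τ = 1/16.4589 = 0.061 rad/s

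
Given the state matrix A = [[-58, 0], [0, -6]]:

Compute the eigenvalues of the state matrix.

For diagonal matrix, eigenvalues are diagonal entries: λ₁ = -58, λ₂ = -6.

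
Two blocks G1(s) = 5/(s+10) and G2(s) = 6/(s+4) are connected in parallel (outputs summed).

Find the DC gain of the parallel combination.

Parallel: G_eq = G1 + G2. DC gain = G1(0) + G2(0) = 5/10 + 6/4 = 0.5 + 1.5 = 2.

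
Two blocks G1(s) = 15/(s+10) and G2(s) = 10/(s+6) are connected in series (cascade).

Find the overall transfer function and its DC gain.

Series: multiply transfer functions. G_eq = 15/(s+10) × 10/(s+6) = 150/((s+10)(s+6)). DC gain = 150/(10×6) = 2.5.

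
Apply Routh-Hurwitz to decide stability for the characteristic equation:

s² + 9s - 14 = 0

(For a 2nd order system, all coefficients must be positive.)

Coefficients: 1, 9, -14. c=-14 not positive, so system is unstable.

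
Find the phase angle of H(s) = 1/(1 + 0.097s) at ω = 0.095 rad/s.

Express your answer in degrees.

Phase = -arctan(ωτ) = -arctan(0.095 × 0.097) = -0.5°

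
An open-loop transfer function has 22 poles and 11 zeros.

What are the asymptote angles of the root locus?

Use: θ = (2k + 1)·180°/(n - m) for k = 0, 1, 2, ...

n - m = 22 - 11 = 11. Angles: θk = (2k + 1)·180°/11 = 16.36°, 49.09°, 81.82°, 114.55°, 147.27°, 180°, 212.73°, 245.45°, 278.18°, 310.91°, 343.64°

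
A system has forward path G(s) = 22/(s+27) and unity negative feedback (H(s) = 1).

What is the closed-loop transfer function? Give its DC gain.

T(s) = G/(1+GH) = [22/(s+27)] / [1 + 22/(s+27)] = 22/(s+27+22) = 22/(s+49). DC gain = 22/49 = 0.4490.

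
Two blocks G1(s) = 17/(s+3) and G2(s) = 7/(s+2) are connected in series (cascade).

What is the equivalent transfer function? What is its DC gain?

Series: multiply transfer functions. G_eq = 17/(s+3) × 7/(s+2) = 119/((s+3)(s+2)). DC gain = 119/(3×2) = 19.8333.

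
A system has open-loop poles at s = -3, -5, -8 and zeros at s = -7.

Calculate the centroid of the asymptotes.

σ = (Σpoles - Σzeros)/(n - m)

σ = (Σpoles - Σzeros)/(n - m) = (-16 - (-7))/(3 - 1) = -9/2 = -4.5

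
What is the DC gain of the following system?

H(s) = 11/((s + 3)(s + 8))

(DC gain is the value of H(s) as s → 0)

DC gain = H(0) = 11/(3 × 8) = 11/24 = 0.4583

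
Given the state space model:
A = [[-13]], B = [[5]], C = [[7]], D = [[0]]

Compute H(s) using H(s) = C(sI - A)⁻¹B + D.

(sI - A)⁻¹ = 1/(s + 13). H(s) = 7 × 5/(s + 13) + 0 = 35/(s + 13).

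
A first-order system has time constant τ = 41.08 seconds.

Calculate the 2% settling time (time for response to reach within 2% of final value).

For first-order system, 2% settling time ≈ 4τ = 4 × 41.08 = 164.32 s.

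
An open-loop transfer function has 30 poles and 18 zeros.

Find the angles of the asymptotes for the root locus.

n - m = 30 - 18 = 12. Angles: θk = (2k + 1)·180°/12 = 15°, 45°, 75°, 105°, 135°, 165°, 195°, 225°, 255°, 285°, 315°, 345°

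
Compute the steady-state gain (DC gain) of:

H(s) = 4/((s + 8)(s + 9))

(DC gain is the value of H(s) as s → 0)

DC gain = H(0) = 4/(8 × 9) = 4/72 = 0.0556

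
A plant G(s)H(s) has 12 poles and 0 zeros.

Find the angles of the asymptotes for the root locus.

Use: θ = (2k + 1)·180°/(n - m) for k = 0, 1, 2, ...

n - m = 12 - 0 = 12. Angles: θk = (2k + 1)·180°/12 = 15°, 45°, 75°, 105°, 135°, 165°, 195°, 225°, 255°, 285°, 315°, 345°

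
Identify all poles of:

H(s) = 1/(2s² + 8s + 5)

Discriminant = 8² - 4×2×5 = 64 - 40 = 24 > 0, so two distinct real poles. Using quadratic formula: s = (-8 ± √24)/(2×2) = (-8 ± √24)/4, with √24 ≈ 4.8990. s₁ ≈ -0.7753, s₂ ≈ -3.2247. Poles: s₁ = -0.7753, s₂ = -3.2247.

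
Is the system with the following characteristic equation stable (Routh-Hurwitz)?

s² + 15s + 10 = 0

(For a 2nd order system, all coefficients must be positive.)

Coefficients: 1, 15, 10. All positive, so system is stable.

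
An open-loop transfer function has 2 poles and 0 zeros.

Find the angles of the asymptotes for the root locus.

n - m = 2 - 0 = 2. Angles: θk = (2k + 1)·180°/2 = 90°, 270°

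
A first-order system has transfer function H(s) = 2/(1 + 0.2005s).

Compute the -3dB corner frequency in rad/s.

Corner frequency = 1/τ = 1/0.2005 = 4.988 rad/s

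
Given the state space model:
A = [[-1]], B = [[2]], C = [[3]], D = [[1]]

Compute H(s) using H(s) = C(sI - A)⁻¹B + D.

(sI - A)⁻¹ = 1/(s + 1). H(s) = 3×2/(s + 1) + 1 = (s + 7)/(s + 1).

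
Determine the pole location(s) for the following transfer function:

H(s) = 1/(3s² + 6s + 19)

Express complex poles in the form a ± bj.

Discriminant = 6² - 4×3×19 = 36 - 228 = -192 < 0, so the poles are a complex conjugate pair s = (-6 ± j√192)/(2×3). Real part = -6/(2×3) = -6/6 = -1; imaginary part = ±√192/(2×3) ≈ 2.3094. Poles: s = -1 ± 2.3094j.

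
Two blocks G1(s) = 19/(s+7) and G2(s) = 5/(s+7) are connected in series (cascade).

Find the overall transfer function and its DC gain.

Series: multiply transfer functions. G_eq = 19/(s+7) × 5/(s+7) = 95/((s+7)(s+7)). DC gain = 95/(7×7) = 1.9388.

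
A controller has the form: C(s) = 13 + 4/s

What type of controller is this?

This is a Proportional-Integral (PI) controller.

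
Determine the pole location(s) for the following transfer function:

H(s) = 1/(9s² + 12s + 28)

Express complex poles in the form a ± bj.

Discriminant = 12² - 4×9×28 = 144 - 1008 = -864 < 0, so the poles are a complex conjugate pair s = (-12 ± j√864)/(2×9). Real part = -12/(2×9) = -12/18 ≈ -0.6667; imaginary part = ±√864/(2×9) ≈ 1.6330. Poles: s = -0.6667 ± 1.6330j.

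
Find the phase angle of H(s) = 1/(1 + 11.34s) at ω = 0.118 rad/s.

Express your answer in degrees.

Phase = -arctan(ωτ) = -arctan(0.118 × 11.34) = -53.2°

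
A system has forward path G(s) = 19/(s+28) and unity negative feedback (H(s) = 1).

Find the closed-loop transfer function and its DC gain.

T(s) = G/(1+GH) = [19/(s+28)] / [1 + 19/(s+28)] = 19/(s+28+19) = 19/(s+47). DC gain = 19/47 = 0.4043.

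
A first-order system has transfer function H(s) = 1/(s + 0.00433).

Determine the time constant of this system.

For H(s) = 1/(s + 1/τ), the pole is at -1/τ = -0.00433, so τ = 1/0.00433 = 230.9 s.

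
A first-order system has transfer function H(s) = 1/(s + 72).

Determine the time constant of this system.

For H(s) = 1/(s + 1/τ), the pole is at -1/τ = -72, so τ = 1/72 = 0.0139 s.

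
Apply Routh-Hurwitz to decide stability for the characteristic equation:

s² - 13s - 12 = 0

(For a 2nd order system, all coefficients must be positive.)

Coefficients: 1, -13, -12. b=-13, c=-12 not positive, so system is unstable.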